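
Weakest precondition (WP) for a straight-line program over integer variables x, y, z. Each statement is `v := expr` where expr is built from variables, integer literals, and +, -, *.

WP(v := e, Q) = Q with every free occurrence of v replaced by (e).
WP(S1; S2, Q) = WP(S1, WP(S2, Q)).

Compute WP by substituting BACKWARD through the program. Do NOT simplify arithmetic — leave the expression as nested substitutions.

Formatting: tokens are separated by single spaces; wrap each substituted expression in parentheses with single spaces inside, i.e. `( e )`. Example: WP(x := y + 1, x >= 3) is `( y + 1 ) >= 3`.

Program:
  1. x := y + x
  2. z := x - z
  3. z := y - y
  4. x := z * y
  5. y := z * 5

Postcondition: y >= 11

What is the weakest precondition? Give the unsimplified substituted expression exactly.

Answer: ( ( y - y ) * 5 ) >= 11

Derivation:
post: y >= 11
stmt 5: y := z * 5  -- replace 1 occurrence(s) of y with (z * 5)
  => ( z * 5 ) >= 11
stmt 4: x := z * y  -- replace 0 occurrence(s) of x with (z * y)
  => ( z * 5 ) >= 11
stmt 3: z := y - y  -- replace 1 occurrence(s) of z with (y - y)
  => ( ( y - y ) * 5 ) >= 11
stmt 2: z := x - z  -- replace 0 occurrence(s) of z with (x - z)
  => ( ( y - y ) * 5 ) >= 11
stmt 1: x := y + x  -- replace 0 occurrence(s) of x with (y + x)
  => ( ( y - y ) * 5 ) >= 11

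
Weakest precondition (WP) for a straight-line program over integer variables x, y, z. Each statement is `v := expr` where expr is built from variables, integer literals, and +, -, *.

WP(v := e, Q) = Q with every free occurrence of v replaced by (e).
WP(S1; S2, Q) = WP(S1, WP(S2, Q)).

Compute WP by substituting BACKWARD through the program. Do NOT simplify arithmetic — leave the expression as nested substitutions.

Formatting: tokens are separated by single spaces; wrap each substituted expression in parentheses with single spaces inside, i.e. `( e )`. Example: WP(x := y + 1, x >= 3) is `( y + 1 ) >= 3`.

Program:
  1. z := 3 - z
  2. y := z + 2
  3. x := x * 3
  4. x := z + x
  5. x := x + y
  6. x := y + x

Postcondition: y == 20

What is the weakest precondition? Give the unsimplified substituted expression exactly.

Answer: ( ( 3 - z ) + 2 ) == 20

Derivation:
post: y == 20
stmt 6: x := y + x  -- replace 0 occurrence(s) of x with (y + x)
  => y == 20
stmt 5: x := x + y  -- replace 0 occurrence(s) of x with (x + y)
  => y == 20
stmt 4: x := z + x  -- replace 0 occurrence(s) of x with (z + x)
  => y == 20
stmt 3: x := x * 3  -- replace 0 occurrence(s) of x with (x * 3)
  => y == 20
stmt 2: y := z + 2  -- replace 1 occurrence(s) of y with (z + 2)
  => ( z + 2 ) == 20
stmt 1: z := 3 - z  -- replace 1 occurrence(s) of z with (3 - z)
  => ( ( 3 - z ) + 2 ) == 20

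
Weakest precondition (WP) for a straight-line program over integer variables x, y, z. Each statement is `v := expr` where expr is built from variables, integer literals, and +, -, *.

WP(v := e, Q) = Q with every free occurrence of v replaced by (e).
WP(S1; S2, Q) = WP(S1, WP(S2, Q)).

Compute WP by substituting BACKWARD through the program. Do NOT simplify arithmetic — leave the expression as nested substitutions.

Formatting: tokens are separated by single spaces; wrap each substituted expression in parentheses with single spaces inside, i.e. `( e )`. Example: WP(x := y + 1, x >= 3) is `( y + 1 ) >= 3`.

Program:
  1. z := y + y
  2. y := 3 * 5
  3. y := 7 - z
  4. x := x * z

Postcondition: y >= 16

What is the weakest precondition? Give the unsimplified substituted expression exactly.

Answer: ( 7 - ( y + y ) ) >= 16

Derivation:
post: y >= 16
stmt 4: x := x * z  -- replace 0 occurrence(s) of x with (x * z)
  => y >= 16
stmt 3: y := 7 - z  -- replace 1 occurrence(s) of y with (7 - z)
  => ( 7 - z ) >= 16
stmt 2: y := 3 * 5  -- replace 0 occurrence(s) of y with (3 * 5)
  => ( 7 - z ) >= 16
stmt 1: z := y + y  -- replace 1 occurrence(s) of z with (y + y)
  => ( 7 - ( y + y ) ) >= 16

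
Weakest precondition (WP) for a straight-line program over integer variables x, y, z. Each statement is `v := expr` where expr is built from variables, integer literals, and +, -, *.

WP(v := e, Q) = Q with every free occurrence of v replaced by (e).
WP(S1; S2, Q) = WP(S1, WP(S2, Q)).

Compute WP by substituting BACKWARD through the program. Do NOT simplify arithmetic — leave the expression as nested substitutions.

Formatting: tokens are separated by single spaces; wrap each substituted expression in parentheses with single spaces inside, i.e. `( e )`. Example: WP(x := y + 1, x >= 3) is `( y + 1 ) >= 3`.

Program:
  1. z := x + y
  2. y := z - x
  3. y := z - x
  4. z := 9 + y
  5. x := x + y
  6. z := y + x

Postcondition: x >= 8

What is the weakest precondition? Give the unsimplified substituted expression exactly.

post: x >= 8
stmt 6: z := y + x  -- replace 0 occurrence(s) of z with (y + x)
  => x >= 8
stmt 5: x := x + y  -- replace 1 occurrence(s) of x with (x + y)
  => ( x + y ) >= 8
stmt 4: z := 9 + y  -- replace 0 occurrence(s) of z with (9 + y)
  => ( x + y ) >= 8
stmt 3: y := z - x  -- replace 1 occurrence(s) of y with (z - x)
  => ( x + ( z - x ) ) >= 8
stmt 2: y := z - x  -- replace 0 occurrence(s) of y with (z - x)
  => ( x + ( z - x ) ) >= 8
stmt 1: z := x + y  -- replace 1 occurrence(s) of z with (x + y)
  => ( x + ( ( x + y ) - x ) ) >= 8

Answer: ( x + ( ( x + y ) - x ) ) >= 8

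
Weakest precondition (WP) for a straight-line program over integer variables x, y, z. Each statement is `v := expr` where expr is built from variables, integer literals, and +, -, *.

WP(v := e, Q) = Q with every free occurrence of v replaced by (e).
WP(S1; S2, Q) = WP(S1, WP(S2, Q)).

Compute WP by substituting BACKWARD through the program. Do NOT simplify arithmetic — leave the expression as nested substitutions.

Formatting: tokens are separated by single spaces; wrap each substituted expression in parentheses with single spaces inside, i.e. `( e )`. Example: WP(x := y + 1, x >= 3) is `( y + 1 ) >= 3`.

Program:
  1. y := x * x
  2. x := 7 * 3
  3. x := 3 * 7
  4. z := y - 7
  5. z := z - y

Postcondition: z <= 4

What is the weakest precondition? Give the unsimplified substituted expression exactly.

post: z <= 4
stmt 5: z := z - y  -- replace 1 occurrence(s) of z with (z - y)
  => ( z - y ) <= 4
stmt 4: z := y - 7  -- replace 1 occurrence(s) of z with (y - 7)
  => ( ( y - 7 ) - y ) <= 4
stmt 3: x := 3 * 7  -- replace 0 occurrence(s) of x with (3 * 7)
  => ( ( y - 7 ) - y ) <= 4
stmt 2: x := 7 * 3  -- replace 0 occurrence(s) of x with (7 * 3)
  => ( ( y - 7 ) - y ) <= 4
stmt 1: y := x * x  -- replace 2 occurrence(s) of y with (x * x)
  => ( ( ( x * x ) - 7 ) - ( x * x ) ) <= 4

Answer: ( ( ( x * x ) - 7 ) - ( x * x ) ) <= 4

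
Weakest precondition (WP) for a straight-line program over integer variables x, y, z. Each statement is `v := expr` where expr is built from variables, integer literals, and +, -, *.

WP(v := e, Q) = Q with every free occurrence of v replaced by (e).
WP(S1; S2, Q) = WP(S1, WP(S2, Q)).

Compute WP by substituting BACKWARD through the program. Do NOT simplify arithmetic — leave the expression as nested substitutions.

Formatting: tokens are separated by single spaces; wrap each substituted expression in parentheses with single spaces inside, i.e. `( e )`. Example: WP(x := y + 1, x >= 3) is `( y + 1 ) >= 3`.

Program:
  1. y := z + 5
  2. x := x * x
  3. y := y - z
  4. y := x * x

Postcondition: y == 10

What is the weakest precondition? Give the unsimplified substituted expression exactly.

Answer: ( ( x * x ) * ( x * x ) ) == 10

Derivation:
post: y == 10
stmt 4: y := x * x  -- replace 1 occurrence(s) of y with (x * x)
  => ( x * x ) == 10
stmt 3: y := y - z  -- replace 0 occurrence(s) of y with (y - z)
  => ( x * x ) == 10
stmt 2: x := x * x  -- replace 2 occurrence(s) of x with (x * x)
  => ( ( x * x ) * ( x * x ) ) == 10
stmt 1: y := z + 5  -- replace 0 occurrence(s) of y with (z + 5)
  => ( ( x * x ) * ( x * x ) ) == 10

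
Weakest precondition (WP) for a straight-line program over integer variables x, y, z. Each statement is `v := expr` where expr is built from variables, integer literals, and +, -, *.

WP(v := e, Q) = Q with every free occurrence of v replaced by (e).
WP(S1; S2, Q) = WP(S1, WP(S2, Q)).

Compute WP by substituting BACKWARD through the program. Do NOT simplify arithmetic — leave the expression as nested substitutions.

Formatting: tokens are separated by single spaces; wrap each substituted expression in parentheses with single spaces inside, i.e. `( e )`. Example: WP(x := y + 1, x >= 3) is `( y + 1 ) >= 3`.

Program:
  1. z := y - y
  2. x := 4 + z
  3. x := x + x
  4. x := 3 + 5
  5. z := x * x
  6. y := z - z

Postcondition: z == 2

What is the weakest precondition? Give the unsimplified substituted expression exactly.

post: z == 2
stmt 6: y := z - z  -- replace 0 occurrence(s) of y with (z - z)
  => z == 2
stmt 5: z := x * x  -- replace 1 occurrence(s) of z with (x * x)
  => ( x * x ) == 2
stmt 4: x := 3 + 5  -- replace 2 occurrence(s) of x with (3 + 5)
  => ( ( 3 + 5 ) * ( 3 + 5 ) ) == 2
stmt 3: x := x + x  -- replace 0 occurrence(s) of x with (x + x)
  => ( ( 3 + 5 ) * ( 3 + 5 ) ) == 2
stmt 2: x := 4 + z  -- replace 0 occurrence(s) of x with (4 + z)
  => ( ( 3 + 5 ) * ( 3 + 5 ) ) == 2
stmt 1: z := y - y  -- replace 0 occurrence(s) of z with (y - y)
  => ( ( 3 + 5 ) * ( 3 + 5 ) ) == 2

Answer: ( ( 3 + 5 ) * ( 3 + 5 ) ) == 2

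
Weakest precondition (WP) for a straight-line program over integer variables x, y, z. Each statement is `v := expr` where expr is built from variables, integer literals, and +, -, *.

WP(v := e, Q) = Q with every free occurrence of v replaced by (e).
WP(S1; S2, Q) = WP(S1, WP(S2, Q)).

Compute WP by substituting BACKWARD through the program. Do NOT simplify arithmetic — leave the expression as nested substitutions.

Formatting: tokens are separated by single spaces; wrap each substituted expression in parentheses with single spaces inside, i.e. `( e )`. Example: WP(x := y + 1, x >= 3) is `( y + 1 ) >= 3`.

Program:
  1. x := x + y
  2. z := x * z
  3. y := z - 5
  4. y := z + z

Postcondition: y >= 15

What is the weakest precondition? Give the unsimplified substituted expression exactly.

post: y >= 15
stmt 4: y := z + z  -- replace 1 occurrence(s) of y with (z + z)
  => ( z + z ) >= 15
stmt 3: y := z - 5  -- replace 0 occurrence(s) of y with (z - 5)
  => ( z + z ) >= 15
stmt 2: z := x * z  -- replace 2 occurrence(s) of z with (x * z)
  => ( ( x * z ) + ( x * z ) ) >= 15
stmt 1: x := x + y  -- replace 2 occurrence(s) of x with (x + y)
  => ( ( ( x + y ) * z ) + ( ( x + y ) * z ) ) >= 15

Answer: ( ( ( x + y ) * z ) + ( ( x + y ) * z ) ) >= 15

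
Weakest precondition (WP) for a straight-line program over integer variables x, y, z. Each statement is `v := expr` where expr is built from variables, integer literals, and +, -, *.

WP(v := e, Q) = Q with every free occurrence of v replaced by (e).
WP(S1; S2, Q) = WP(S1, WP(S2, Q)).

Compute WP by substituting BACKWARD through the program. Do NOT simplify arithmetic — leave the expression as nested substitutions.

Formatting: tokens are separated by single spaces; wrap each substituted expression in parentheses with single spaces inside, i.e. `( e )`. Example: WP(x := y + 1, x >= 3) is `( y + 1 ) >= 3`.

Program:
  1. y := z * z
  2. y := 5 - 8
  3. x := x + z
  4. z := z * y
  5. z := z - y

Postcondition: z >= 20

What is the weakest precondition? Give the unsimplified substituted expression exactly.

Answer: ( ( z * ( 5 - 8 ) ) - ( 5 - 8 ) ) >= 20

Derivation:
post: z >= 20
stmt 5: z := z - y  -- replace 1 occurrence(s) of z with (z - y)
  => ( z - y ) >= 20
stmt 4: z := z * y  -- replace 1 occurrence(s) of z with (z * y)
  => ( ( z * y ) - y ) >= 20
stmt 3: x := x + z  -- replace 0 occurrence(s) of x with (x + z)
  => ( ( z * y ) - y ) >= 20
stmt 2: y := 5 - 8  -- replace 2 occurrence(s) of y with (5 - 8)
  => ( ( z * ( 5 - 8 ) ) - ( 5 - 8 ) ) >= 20
stmt 1: y := z * z  -- replace 0 occurrence(s) of y with (z * z)
  => ( ( z * ( 5 - 8 ) ) - ( 5 - 8 ) ) >= 20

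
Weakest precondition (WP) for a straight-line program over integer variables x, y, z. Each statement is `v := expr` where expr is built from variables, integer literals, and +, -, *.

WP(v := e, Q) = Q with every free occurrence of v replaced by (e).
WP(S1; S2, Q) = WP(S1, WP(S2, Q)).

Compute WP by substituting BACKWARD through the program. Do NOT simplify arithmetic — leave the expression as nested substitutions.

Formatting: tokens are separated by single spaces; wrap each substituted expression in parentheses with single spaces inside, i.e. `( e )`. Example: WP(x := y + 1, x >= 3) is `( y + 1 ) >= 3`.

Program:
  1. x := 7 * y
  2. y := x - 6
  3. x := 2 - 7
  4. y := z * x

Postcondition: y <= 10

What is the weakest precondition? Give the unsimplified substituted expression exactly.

post: y <= 10
stmt 4: y := z * x  -- replace 1 occurrence(s) of y with (z * x)
  => ( z * x ) <= 10
stmt 3: x := 2 - 7  -- replace 1 occurrence(s) of x with (2 - 7)
  => ( z * ( 2 - 7 ) ) <= 10
stmt 2: y := x - 6  -- replace 0 occurrence(s) of y with (x - 6)
  => ( z * ( 2 - 7 ) ) <= 10
stmt 1: x := 7 * y  -- replace 0 occurrence(s) of x with (7 * y)
  => ( z * ( 2 - 7 ) ) <= 10

Answer: ( z * ( 2 - 7 ) ) <= 10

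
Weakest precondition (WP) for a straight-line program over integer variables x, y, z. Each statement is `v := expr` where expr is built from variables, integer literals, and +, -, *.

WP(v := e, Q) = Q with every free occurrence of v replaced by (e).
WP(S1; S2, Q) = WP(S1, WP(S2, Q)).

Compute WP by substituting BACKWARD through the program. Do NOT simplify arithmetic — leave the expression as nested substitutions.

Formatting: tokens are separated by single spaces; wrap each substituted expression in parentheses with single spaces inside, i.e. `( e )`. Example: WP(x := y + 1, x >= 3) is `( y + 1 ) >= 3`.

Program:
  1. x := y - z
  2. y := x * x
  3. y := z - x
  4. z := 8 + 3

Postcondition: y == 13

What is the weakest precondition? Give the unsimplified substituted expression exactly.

post: y == 13
stmt 4: z := 8 + 3  -- replace 0 occurrence(s) of z with (8 + 3)
  => y == 13
stmt 3: y := z - x  -- replace 1 occurrence(s) of y with (z - x)
  => ( z - x ) == 13
stmt 2: y := x * x  -- replace 0 occurrence(s) of y with (x * x)
  => ( z - x ) == 13
stmt 1: x := y - z  -- replace 1 occurrence(s) of x with (y - z)
  => ( z - ( y - z ) ) == 13

Answer: ( z - ( y - z ) ) == 13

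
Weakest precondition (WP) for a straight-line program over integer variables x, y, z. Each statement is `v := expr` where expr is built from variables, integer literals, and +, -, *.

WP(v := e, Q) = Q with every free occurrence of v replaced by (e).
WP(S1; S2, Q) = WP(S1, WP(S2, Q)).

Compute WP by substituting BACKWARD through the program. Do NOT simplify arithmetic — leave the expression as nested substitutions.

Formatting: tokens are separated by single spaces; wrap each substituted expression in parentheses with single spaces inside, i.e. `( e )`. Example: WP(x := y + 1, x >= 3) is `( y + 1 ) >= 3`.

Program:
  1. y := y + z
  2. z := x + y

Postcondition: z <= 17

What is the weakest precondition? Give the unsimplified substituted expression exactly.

post: z <= 17
stmt 2: z := x + y  -- replace 1 occurrence(s) of z with (x + y)
  => ( x + y ) <= 17
stmt 1: y := y + z  -- replace 1 occurrence(s) of y with (y + z)
  => ( x + ( y + z ) ) <= 17

Answer: ( x + ( y + z ) ) <= 17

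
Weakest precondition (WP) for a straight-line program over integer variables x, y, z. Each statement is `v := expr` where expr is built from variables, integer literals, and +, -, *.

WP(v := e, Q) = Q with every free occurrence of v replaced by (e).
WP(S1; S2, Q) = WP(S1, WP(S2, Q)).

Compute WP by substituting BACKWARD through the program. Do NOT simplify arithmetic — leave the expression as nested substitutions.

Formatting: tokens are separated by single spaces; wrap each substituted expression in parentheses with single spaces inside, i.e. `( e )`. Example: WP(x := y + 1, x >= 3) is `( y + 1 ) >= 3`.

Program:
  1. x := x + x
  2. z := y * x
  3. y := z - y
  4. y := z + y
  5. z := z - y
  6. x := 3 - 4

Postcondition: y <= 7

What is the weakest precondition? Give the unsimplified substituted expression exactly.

post: y <= 7
stmt 6: x := 3 - 4  -- replace 0 occurrence(s) of x with (3 - 4)
  => y <= 7
stmt 5: z := z - y  -- replace 0 occurrence(s) of z with (z - y)
  => y <= 7
stmt 4: y := z + y  -- replace 1 occurrence(s) of y with (z + y)
  => ( z + y ) <= 7
stmt 3: y := z - y  -- replace 1 occurrence(s) of y with (z - y)
  => ( z + ( z - y ) ) <= 7
stmt 2: z := y * x  -- replace 2 occurrence(s) of z with (y * x)
  => ( ( y * x ) + ( ( y * x ) - y ) ) <= 7
stmt 1: x := x + x  -- replace 2 occurrence(s) of x with (x + x)
  => ( ( y * ( x + x ) ) + ( ( y * ( x + x ) ) - y ) ) <= 7

Answer: ( ( y * ( x + x ) ) + ( ( y * ( x + x ) ) - y ) ) <= 7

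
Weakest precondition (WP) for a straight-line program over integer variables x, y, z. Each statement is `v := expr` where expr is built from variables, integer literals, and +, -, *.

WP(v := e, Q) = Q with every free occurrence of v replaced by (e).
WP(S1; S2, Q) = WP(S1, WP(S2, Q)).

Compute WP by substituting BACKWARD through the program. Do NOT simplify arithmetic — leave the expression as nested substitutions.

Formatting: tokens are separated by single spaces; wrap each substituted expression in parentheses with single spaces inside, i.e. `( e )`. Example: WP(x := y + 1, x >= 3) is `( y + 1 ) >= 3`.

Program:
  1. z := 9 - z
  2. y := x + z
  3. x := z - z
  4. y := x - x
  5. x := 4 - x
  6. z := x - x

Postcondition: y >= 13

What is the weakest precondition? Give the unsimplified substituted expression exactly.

post: y >= 13
stmt 6: z := x - x  -- replace 0 occurrence(s) of z with (x - x)
  => y >= 13
stmt 5: x := 4 - x  -- replace 0 occurrence(s) of x with (4 - x)
  => y >= 13
stmt 4: y := x - x  -- replace 1 occurrence(s) of y with (x - x)
  => ( x - x ) >= 13
stmt 3: x := z - z  -- replace 2 occurrence(s) of x with (z - z)
  => ( ( z - z ) - ( z - z ) ) >= 13
stmt 2: y := x + z  -- replace 0 occurrence(s) of y with (x + z)
  => ( ( z - z ) - ( z - z ) ) >= 13
stmt 1: z := 9 - z  -- replace 4 occurrence(s) of z with (9 - z)
  => ( ( ( 9 - z ) - ( 9 - z ) ) - ( ( 9 - z ) - ( 9 - z ) ) ) >= 13

Answer: ( ( ( 9 - z ) - ( 9 - z ) ) - ( ( 9 - z ) - ( 9 - z ) ) ) >= 13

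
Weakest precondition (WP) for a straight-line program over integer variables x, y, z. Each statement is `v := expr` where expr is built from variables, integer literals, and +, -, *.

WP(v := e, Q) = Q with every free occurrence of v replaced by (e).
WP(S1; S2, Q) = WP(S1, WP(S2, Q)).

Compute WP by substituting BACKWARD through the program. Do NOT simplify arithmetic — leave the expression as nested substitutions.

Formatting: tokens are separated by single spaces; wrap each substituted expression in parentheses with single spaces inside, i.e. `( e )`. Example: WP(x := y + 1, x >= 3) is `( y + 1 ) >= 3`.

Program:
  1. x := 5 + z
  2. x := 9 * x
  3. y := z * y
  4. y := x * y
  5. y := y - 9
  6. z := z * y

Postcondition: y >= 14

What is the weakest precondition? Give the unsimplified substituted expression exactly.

post: y >= 14
stmt 6: z := z * y  -- replace 0 occurrence(s) of z with (z * y)
  => y >= 14
stmt 5: y := y - 9  -- replace 1 occurrence(s) of y with (y - 9)
  => ( y - 9 ) >= 14
stmt 4: y := x * y  -- replace 1 occurrence(s) of y with (x * y)
  => ( ( x * y ) - 9 ) >= 14
stmt 3: y := z * y  -- replace 1 occurrence(s) of y with (z * y)
  => ( ( x * ( z * y ) ) - 9 ) >= 14
stmt 2: x := 9 * x  -- replace 1 occurrence(s) of x with (9 * x)
  => ( ( ( 9 * x ) * ( z * y ) ) - 9 ) >= 14
stmt 1: x := 5 + z  -- replace 1 occurrence(s) of x with (5 + z)
  => ( ( ( 9 * ( 5 + z ) ) * ( z * y ) ) - 9 ) >= 14

Answer: ( ( ( 9 * ( 5 + z ) ) * ( z * y ) ) - 9 ) >= 14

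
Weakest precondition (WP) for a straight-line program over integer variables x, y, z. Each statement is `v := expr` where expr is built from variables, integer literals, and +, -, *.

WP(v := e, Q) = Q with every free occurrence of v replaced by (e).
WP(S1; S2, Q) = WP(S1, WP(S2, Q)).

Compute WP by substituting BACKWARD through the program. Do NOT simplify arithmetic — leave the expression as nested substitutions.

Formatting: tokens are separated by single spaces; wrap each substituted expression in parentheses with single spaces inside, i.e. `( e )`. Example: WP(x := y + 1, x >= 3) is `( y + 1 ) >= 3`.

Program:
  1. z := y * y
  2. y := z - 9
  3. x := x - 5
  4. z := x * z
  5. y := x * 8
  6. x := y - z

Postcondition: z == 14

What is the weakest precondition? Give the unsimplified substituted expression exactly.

Answer: ( ( x - 5 ) * ( y * y ) ) == 14

Derivation:
post: z == 14
stmt 6: x := y - z  -- replace 0 occurrence(s) of x with (y - z)
  => z == 14
stmt 5: y := x * 8  -- replace 0 occurrence(s) of y with (x * 8)
  => z == 14
stmt 4: z := x * z  -- replace 1 occurrence(s) of z with (x * z)
  => ( x * z ) == 14
stmt 3: x := x - 5  -- replace 1 occurrence(s) of x with (x - 5)
  => ( ( x - 5 ) * z ) == 14
stmt 2: y := z - 9  -- replace 0 occurrence(s) of y with (z - 9)
  => ( ( x - 5 ) * z ) == 14
stmt 1: z := y * y  -- replace 1 occurrence(s) of z with (y * y)
  => ( ( x - 5 ) * ( y * y ) ) == 14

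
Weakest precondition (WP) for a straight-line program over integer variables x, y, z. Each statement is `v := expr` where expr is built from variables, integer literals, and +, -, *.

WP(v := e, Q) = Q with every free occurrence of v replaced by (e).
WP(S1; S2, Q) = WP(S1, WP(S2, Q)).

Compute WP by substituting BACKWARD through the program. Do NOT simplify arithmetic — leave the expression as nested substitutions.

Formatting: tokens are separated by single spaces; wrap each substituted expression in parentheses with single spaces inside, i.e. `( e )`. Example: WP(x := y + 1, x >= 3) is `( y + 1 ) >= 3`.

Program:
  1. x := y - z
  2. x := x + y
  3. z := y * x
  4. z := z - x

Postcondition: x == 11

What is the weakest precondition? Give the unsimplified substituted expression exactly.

post: x == 11
stmt 4: z := z - x  -- replace 0 occurrence(s) of z with (z - x)
  => x == 11
stmt 3: z := y * x  -- replace 0 occurrence(s) of z with (y * x)
  => x == 11
stmt 2: x := x + y  -- replace 1 occurrence(s) of x with (x + y)
  => ( x + y ) == 11
stmt 1: x := y - z  -- replace 1 occurrence(s) of x with (y - z)
  => ( ( y - z ) + y ) == 11

Answer: ( ( y - z ) + y ) == 11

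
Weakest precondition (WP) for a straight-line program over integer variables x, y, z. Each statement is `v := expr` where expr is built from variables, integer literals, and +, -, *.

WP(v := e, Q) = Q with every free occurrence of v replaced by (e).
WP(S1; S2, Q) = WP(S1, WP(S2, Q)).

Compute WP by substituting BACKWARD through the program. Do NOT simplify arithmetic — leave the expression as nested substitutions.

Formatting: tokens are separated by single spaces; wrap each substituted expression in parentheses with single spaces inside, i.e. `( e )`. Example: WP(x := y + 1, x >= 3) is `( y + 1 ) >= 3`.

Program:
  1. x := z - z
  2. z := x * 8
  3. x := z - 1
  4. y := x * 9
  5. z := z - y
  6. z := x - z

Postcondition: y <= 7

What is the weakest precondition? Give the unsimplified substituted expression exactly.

post: y <= 7
stmt 6: z := x - z  -- replace 0 occurrence(s) of z with (x - z)
  => y <= 7
stmt 5: z := z - y  -- replace 0 occurrence(s) of z with (z - y)
  => y <= 7
stmt 4: y := x * 9  -- replace 1 occurrence(s) of y with (x * 9)
  => ( x * 9 ) <= 7
stmt 3: x := z - 1  -- replace 1 occurrence(s) of x with (z - 1)
  => ( ( z - 1 ) * 9 ) <= 7
stmt 2: z := x * 8  -- replace 1 occurrence(s) of z with (x * 8)
  => ( ( ( x * 8 ) - 1 ) * 9 ) <= 7
stmt 1: x := z - z  -- replace 1 occurrence(s) of x with (z - z)
  => ( ( ( ( z - z ) * 8 ) - 1 ) * 9 ) <= 7

Answer: ( ( ( ( z - z ) * 8 ) - 1 ) * 9 ) <= 7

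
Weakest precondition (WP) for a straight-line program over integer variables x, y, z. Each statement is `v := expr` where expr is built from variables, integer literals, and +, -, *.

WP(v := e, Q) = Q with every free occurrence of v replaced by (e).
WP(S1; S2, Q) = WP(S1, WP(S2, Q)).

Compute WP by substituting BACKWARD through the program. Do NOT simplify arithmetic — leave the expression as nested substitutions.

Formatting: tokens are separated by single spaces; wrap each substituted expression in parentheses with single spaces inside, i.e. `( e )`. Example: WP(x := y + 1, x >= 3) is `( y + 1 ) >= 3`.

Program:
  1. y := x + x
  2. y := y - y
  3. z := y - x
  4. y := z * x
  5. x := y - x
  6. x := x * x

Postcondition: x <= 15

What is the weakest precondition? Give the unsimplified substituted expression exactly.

Answer: ( ( ( ( ( ( x + x ) - ( x + x ) ) - x ) * x ) - x ) * ( ( ( ( ( x + x ) - ( x + x ) ) - x ) * x ) - x ) ) <= 15

Derivation:
post: x <= 15
stmt 6: x := x * x  -- replace 1 occurrence(s) of x with (x * x)
  => ( x * x ) <= 15
stmt 5: x := y - x  -- replace 2 occurrence(s) of x with (y - x)
  => ( ( y - x ) * ( y - x ) ) <= 15
stmt 4: y := z * x  -- replace 2 occurrence(s) of y with (z * x)
  => ( ( ( z * x ) - x ) * ( ( z * x ) - x ) ) <= 15
stmt 3: z := y - x  -- replace 2 occurrence(s) of z with (y - x)
  => ( ( ( ( y - x ) * x ) - x ) * ( ( ( y - x ) * x ) - x ) ) <= 15
stmt 2: y := y - y  -- replace 2 occurrence(s) of y with (y - y)
  => ( ( ( ( ( y - y ) - x ) * x ) - x ) * ( ( ( ( y - y ) - x ) * x ) - x ) ) <= 15
stmt 1: y := x + x  -- replace 4 occurrence(s) of y with (x + x)
  => ( ( ( ( ( ( x + x ) - ( x + x ) ) - x ) * x ) - x ) * ( ( ( ( ( x + x ) - ( x + x ) ) - x ) * x ) - x ) ) <= 15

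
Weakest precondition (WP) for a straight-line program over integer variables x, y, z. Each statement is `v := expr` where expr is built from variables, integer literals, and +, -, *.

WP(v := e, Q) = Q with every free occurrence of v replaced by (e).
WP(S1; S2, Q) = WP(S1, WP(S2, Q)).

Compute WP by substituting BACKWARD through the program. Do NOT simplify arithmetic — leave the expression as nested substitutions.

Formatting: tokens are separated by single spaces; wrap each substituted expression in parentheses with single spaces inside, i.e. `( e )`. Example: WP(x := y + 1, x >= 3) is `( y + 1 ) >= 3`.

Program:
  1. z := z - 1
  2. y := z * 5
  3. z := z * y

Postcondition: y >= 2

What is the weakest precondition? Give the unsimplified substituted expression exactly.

post: y >= 2
stmt 3: z := z * y  -- replace 0 occurrence(s) of z with (z * y)
  => y >= 2
stmt 2: y := z * 5  -- replace 1 occurrence(s) of y with (z * 5)
  => ( z * 5 ) >= 2
stmt 1: z := z - 1  -- replace 1 occurrence(s) of z with (z - 1)
  => ( ( z - 1 ) * 5 ) >= 2

Answer: ( ( z - 1 ) * 5 ) >= 2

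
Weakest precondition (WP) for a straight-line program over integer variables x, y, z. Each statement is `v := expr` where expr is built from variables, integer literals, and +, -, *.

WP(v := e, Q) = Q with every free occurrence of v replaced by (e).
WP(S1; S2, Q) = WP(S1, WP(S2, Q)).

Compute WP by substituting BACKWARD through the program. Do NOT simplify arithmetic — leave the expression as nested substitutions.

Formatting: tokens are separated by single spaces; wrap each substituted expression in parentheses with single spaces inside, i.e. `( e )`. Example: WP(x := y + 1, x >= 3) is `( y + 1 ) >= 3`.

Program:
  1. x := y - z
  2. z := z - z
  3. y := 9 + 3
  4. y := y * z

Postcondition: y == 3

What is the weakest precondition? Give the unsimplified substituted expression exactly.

Answer: ( ( 9 + 3 ) * ( z - z ) ) == 3

Derivation:
post: y == 3
stmt 4: y := y * z  -- replace 1 occurrence(s) of y with (y * z)
  => ( y * z ) == 3
stmt 3: y := 9 + 3  -- replace 1 occurrence(s) of y with (9 + 3)
  => ( ( 9 + 3 ) * z ) == 3
stmt 2: z := z - z  -- replace 1 occurrence(s) of z with (z - z)
  => ( ( 9 + 3 ) * ( z - z ) ) == 3
stmt 1: x := y - z  -- replace 0 occurrence(s) of x with (y - z)
  => ( ( 9 + 3 ) * ( z - z ) ) == 3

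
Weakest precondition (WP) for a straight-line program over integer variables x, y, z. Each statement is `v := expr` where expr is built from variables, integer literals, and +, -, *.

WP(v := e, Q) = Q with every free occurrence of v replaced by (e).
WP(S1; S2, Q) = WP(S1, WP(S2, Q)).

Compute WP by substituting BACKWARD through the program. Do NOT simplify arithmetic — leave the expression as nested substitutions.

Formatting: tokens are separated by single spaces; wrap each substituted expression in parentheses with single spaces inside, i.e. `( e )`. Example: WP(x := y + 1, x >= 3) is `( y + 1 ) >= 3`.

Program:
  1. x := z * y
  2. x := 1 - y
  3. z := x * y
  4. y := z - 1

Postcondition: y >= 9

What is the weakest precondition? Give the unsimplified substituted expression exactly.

post: y >= 9
stmt 4: y := z - 1  -- replace 1 occurrence(s) of y with (z - 1)
  => ( z - 1 ) >= 9
stmt 3: z := x * y  -- replace 1 occurrence(s) of z with (x * y)
  => ( ( x * y ) - 1 ) >= 9
stmt 2: x := 1 - y  -- replace 1 occurrence(s) of x with (1 - y)
  => ( ( ( 1 - y ) * y ) - 1 ) >= 9
stmt 1: x := z * y  -- replace 0 occurrence(s) of x with (z * y)
  => ( ( ( 1 - y ) * y ) - 1 ) >= 9

Answer: ( ( ( 1 - y ) * y ) - 1 ) >= 9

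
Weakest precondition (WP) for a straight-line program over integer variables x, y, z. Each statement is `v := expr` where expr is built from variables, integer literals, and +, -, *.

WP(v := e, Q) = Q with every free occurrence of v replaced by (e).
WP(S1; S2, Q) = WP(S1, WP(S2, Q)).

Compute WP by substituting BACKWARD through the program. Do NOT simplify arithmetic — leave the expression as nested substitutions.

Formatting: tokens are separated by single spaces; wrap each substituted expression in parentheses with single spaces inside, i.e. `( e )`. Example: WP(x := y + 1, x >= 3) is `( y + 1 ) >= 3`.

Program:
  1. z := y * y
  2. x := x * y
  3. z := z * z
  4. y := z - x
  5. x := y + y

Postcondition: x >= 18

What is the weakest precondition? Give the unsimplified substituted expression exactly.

Answer: ( ( ( ( y * y ) * ( y * y ) ) - ( x * y ) ) + ( ( ( y * y ) * ( y * y ) ) - ( x * y ) ) ) >= 18

Derivation:
post: x >= 18
stmt 5: x := y + y  -- replace 1 occurrence(s) of x with (y + y)
  => ( y + y ) >= 18
stmt 4: y := z - x  -- replace 2 occurrence(s) of y with (z - x)
  => ( ( z - x ) + ( z - x ) ) >= 18
stmt 3: z := z * z  -- replace 2 occurrence(s) of z with (z * z)
  => ( ( ( z * z ) - x ) + ( ( z * z ) - x ) ) >= 18
stmt 2: x := x * y  -- replace 2 occurrence(s) of x with (x * y)
  => ( ( ( z * z ) - ( x * y ) ) + ( ( z * z ) - ( x * y ) ) ) >= 18
stmt 1: z := y * y  -- replace 4 occurrence(s) of z with (y * y)
  => ( ( ( ( y * y ) * ( y * y ) ) - ( x * y ) ) + ( ( ( y * y ) * ( y * y ) ) - ( x * y ) ) ) >= 18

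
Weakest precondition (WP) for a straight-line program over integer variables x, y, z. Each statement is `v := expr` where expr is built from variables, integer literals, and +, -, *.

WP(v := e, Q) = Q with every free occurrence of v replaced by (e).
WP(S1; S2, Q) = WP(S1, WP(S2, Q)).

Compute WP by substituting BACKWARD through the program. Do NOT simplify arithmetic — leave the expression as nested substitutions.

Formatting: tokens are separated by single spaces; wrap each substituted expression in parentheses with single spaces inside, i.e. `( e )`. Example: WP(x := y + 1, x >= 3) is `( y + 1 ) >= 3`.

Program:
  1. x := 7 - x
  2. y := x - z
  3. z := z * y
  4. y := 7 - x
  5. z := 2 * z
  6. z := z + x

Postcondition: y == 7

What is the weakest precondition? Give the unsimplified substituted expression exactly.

Answer: ( 7 - ( 7 - x ) ) == 7

Derivation:
post: y == 7
stmt 6: z := z + x  -- replace 0 occurrence(s) of z with (z + x)
  => y == 7
stmt 5: z := 2 * z  -- replace 0 occurrence(s) of z with (2 * z)
  => y == 7
stmt 4: y := 7 - x  -- replace 1 occurrence(s) of y with (7 - x)
  => ( 7 - x ) == 7
stmt 3: z := z * y  -- replace 0 occurrence(s) of z with (z * y)
  => ( 7 - x ) == 7
stmt 2: y := x - z  -- replace 0 occurrence(s) of y with (x - z)
  => ( 7 - x ) == 7
stmt 1: x := 7 - x  -- replace 1 occurrence(s) of x with (7 - x)
  => ( 7 - ( 7 - x ) ) == 7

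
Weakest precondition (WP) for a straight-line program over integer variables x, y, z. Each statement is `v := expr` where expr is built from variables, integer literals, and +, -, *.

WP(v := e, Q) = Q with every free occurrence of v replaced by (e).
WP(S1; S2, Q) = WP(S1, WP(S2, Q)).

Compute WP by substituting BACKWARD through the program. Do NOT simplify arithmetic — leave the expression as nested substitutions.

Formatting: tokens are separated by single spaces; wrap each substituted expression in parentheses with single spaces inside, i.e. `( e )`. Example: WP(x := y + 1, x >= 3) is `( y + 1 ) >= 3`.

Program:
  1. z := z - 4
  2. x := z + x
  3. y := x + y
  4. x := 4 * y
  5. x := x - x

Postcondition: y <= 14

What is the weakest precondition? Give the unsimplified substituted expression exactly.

Answer: ( ( ( z - 4 ) + x ) + y ) <= 14

Derivation:
post: y <= 14
stmt 5: x := x - x  -- replace 0 occurrence(s) of x with (x - x)
  => y <= 14
stmt 4: x := 4 * y  -- replace 0 occurrence(s) of x with (4 * y)
  => y <= 14
stmt 3: y := x + y  -- replace 1 occurrence(s) of y with (x + y)
  => ( x + y ) <= 14
stmt 2: x := z + x  -- replace 1 occurrence(s) of x with (z + x)
  => ( ( z + x ) + y ) <= 14
stmt 1: z := z - 4  -- replace 1 occurrence(s) of z with (z - 4)
  => ( ( ( z - 4 ) + x ) + y ) <= 14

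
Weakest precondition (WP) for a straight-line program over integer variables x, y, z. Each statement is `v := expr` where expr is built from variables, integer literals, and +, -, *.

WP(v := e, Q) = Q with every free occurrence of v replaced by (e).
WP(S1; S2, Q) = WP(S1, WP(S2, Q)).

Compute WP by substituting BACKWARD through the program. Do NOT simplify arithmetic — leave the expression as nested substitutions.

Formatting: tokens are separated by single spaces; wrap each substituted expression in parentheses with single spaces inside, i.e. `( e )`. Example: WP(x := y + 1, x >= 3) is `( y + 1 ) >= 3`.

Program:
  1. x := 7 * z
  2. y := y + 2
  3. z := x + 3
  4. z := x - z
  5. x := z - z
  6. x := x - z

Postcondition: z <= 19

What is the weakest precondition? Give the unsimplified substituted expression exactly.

post: z <= 19
stmt 6: x := x - z  -- replace 0 occurrence(s) of x with (x - z)
  => z <= 19
stmt 5: x := z - z  -- replace 0 occurrence(s) of x with (z - z)
  => z <= 19
stmt 4: z := x - z  -- replace 1 occurrence(s) of z with (x - z)
  => ( x - z ) <= 19
stmt 3: z := x + 3  -- replace 1 occurrence(s) of z with (x + 3)
  => ( x - ( x + 3 ) ) <= 19
stmt 2: y := y + 2  -- replace 0 occurrence(s) of y with (y + 2)
  => ( x - ( x + 3 ) ) <= 19
stmt 1: x := 7 * z  -- replace 2 occurrence(s) of x with (7 * z)
  => ( ( 7 * z ) - ( ( 7 * z ) + 3 ) ) <= 19

Answer: ( ( 7 * z ) - ( ( 7 * z ) + 3 ) ) <= 19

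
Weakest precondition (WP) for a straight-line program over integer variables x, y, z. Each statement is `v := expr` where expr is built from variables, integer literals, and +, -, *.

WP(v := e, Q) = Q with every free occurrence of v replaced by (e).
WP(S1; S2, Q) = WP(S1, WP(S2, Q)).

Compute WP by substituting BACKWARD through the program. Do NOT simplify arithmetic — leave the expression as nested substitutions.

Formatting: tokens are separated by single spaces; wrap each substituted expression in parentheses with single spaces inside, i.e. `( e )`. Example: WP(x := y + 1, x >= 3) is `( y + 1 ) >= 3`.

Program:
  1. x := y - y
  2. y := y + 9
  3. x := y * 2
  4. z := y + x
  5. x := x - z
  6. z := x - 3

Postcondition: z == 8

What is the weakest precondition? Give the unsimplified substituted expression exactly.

Answer: ( ( ( ( y + 9 ) * 2 ) - ( ( y + 9 ) + ( ( y + 9 ) * 2 ) ) ) - 3 ) == 8

Derivation:
post: z == 8
stmt 6: z := x - 3  -- replace 1 occurrence(s) of z with (x - 3)
  => ( x - 3 ) == 8
stmt 5: x := x - z  -- replace 1 occurrence(s) of x with (x - z)
  => ( ( x - z ) - 3 ) == 8
stmt 4: z := y + x  -- replace 1 occurrence(s) of z with (y + x)
  => ( ( x - ( y + x ) ) - 3 ) == 8
stmt 3: x := y * 2  -- replace 2 occurrence(s) of x with (y * 2)
  => ( ( ( y * 2 ) - ( y + ( y * 2 ) ) ) - 3 ) == 8
stmt 2: y := y + 9  -- replace 3 occurrence(s) of y with (y + 9)
  => ( ( ( ( y + 9 ) * 2 ) - ( ( y + 9 ) + ( ( y + 9 ) * 2 ) ) ) - 3 ) == 8
stmt 1: x := y - y  -- replace 0 occurrence(s) of x with (y - y)
  => ( ( ( ( y + 9 ) * 2 ) - ( ( y + 9 ) + ( ( y + 9 ) * 2 ) ) ) - 3 ) == 8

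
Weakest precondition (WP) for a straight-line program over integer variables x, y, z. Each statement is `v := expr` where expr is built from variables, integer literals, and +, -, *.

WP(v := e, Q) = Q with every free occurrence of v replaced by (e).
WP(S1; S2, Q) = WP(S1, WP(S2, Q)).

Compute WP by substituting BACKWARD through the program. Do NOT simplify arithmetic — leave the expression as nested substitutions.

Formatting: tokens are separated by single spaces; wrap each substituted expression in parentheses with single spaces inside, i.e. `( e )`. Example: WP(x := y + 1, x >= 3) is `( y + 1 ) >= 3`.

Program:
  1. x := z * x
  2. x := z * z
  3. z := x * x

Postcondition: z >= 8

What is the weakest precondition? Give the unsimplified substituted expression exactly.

post: z >= 8
stmt 3: z := x * x  -- replace 1 occurrence(s) of z with (x * x)
  => ( x * x ) >= 8
stmt 2: x := z * z  -- replace 2 occurrence(s) of x with (z * z)
  => ( ( z * z ) * ( z * z ) ) >= 8
stmt 1: x := z * x  -- replace 0 occurrence(s) of x with (z * x)
  => ( ( z * z ) * ( z * z ) ) >= 8

Answer: ( ( z * z ) * ( z * z ) ) >= 8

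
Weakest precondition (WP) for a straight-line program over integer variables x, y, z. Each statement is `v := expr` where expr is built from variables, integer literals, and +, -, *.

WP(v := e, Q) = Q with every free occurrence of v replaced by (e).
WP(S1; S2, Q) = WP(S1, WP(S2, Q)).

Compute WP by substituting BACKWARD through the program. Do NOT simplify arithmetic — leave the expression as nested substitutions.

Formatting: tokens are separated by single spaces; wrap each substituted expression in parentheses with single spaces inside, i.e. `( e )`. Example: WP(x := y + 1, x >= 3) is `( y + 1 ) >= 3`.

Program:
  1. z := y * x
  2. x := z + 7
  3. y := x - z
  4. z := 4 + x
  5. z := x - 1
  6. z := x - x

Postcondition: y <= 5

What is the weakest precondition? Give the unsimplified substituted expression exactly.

Answer: ( ( ( y * x ) + 7 ) - ( y * x ) ) <= 5

Derivation:
post: y <= 5
stmt 6: z := x - x  -- replace 0 occurrence(s) of z with (x - x)
  => y <= 5
stmt 5: z := x - 1  -- replace 0 occurrence(s) of z with (x - 1)
  => y <= 5
stmt 4: z := 4 + x  -- replace 0 occurrence(s) of z with (4 + x)
  => y <= 5
stmt 3: y := x - z  -- replace 1 occurrence(s) of y with (x - z)
  => ( x - z ) <= 5
stmt 2: x := z + 7  -- replace 1 occurrence(s) of x with (z + 7)
  => ( ( z + 7 ) - z ) <= 5
stmt 1: z := y * x  -- replace 2 occurrence(s) of z with (y * x)
  => ( ( ( y * x ) + 7 ) - ( y * x ) ) <= 5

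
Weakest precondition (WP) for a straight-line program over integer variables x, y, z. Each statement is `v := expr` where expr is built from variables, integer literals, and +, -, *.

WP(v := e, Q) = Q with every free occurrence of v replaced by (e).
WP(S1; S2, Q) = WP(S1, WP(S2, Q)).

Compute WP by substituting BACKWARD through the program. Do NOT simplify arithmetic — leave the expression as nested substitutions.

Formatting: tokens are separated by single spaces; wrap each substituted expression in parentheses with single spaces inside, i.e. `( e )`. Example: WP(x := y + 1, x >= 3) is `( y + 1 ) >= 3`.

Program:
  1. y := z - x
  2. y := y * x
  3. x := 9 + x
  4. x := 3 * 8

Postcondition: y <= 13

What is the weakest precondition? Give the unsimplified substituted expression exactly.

post: y <= 13
stmt 4: x := 3 * 8  -- replace 0 occurrence(s) of x with (3 * 8)
  => y <= 13
stmt 3: x := 9 + x  -- replace 0 occurrence(s) of x with (9 + x)
  => y <= 13
stmt 2: y := y * x  -- replace 1 occurrence(s) of y with (y * x)
  => ( y * x ) <= 13
stmt 1: y := z - x  -- replace 1 occurrence(s) of y with (z - x)
  => ( ( z - x ) * x ) <= 13

Answer: ( ( z - x ) * x ) <= 13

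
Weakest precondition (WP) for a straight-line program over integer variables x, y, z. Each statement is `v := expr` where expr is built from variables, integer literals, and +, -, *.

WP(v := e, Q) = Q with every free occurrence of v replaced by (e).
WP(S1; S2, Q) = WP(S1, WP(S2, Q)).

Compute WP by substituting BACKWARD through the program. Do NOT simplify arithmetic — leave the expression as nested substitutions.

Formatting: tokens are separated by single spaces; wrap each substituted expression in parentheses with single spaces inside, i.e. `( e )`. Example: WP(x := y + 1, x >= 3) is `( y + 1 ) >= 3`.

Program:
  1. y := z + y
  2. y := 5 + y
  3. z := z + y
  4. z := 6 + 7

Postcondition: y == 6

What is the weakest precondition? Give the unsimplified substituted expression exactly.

Answer: ( 5 + ( z + y ) ) == 6

Derivation:
post: y == 6
stmt 4: z := 6 + 7  -- replace 0 occurrence(s) of z with (6 + 7)
  => y == 6
stmt 3: z := z + y  -- replace 0 occurrence(s) of z with (z + y)
  => y == 6
stmt 2: y := 5 + y  -- replace 1 occurrence(s) of y with (5 + y)
  => ( 5 + y ) == 6
stmt 1: y := z + y  -- replace 1 occurrence(s) of y with (z + y)
  => ( 5 + ( z + y ) ) == 6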